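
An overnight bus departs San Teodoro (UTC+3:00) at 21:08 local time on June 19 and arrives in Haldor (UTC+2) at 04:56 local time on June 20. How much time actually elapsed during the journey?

Haldor is 1:00 behind San Teodoro.
Clock-face elapsed time (ignoring zones) is 7 hours 48 minutes.
Actual elapsed = 7 hours 48 minutes + 1:00 = 8 hours 48 minutes.

8 hours 48 minutes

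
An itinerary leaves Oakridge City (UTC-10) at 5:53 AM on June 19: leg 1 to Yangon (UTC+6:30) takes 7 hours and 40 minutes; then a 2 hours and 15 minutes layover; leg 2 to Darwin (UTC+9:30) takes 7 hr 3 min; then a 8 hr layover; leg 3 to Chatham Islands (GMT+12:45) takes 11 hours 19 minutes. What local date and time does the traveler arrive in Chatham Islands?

4:55 PM on June 21

Convert departure to UTC: 5:53 AM + 10:00 = 3:53 PM UTC on Jun 19.
Add 7 hours 40 minutes leg 1 → 11:33 PM UTC.
Add 2 hours 15 minutes layover in Yangon → 1:48 AM UTC (Jun 20).
Add 7 hours and 3 minutes leg 2 → 8:51 AM UTC.
Add 8 hours layover in Darwin → 4:51 PM UTC.
Add 11 hours 19 minutes leg 3 → 4:10 AM UTC (Jun 21).
Chatham Islands is UTC+12:45, so local arrival = 4:10 AM + 12:45 = 4:55 PM on Jun 21.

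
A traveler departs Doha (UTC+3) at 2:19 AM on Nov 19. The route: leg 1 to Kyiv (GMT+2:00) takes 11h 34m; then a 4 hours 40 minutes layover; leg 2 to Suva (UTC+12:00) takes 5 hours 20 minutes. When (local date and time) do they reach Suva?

8:53 AM on Nov 20

Convert departure to UTC: 2:19 AM − 3:00 = 11:19 PM UTC on Nov 18.
Add 11 hours and 34 minutes leg 1 → 10:53 AM UTC (Nov 19).
Add 4 hours 40 minutes layover in Kyiv → 3:33 PM UTC.
Add 5 hours and 20 minutes leg 2 → 8:53 PM UTC.
Suva is UTC+12:00, so local arrival = 8:53 PM + 12:00 = 8:53 AM on Nov 20.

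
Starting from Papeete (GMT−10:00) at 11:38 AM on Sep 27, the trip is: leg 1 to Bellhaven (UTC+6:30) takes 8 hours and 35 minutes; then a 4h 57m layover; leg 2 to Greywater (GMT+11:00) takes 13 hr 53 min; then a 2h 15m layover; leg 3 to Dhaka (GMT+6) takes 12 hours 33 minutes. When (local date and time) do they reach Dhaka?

Convert departure to UTC: 11:38 AM + 10:00 = 9:38 PM UTC on Sep 27.
Add 8 hours and 35 minutes leg 1 → 6:13 AM UTC (Sep 28).
Add 4 hours 57 minutes layover in Bellhaven → 11:10 AM UTC.
Add 13 hours and 53 minutes leg 2 → 1:03 AM UTC (Sep 29).
Add 2 hours 15 minutes layover in Greywater → 3:18 AM UTC.
Add 12 hours 33 minutes leg 3 → 3:51 PM UTC.
Dhaka is UTC+6:00, so local arrival = 3:51 PM + 6:00 = 9:51 PM on Sep 29.

9:51 PM on September 29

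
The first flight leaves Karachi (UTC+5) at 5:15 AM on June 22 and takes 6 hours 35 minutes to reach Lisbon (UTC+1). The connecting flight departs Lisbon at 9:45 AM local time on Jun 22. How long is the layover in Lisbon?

Convert departure to UTC: 5:15 AM − 5:00 = 12:15 AM UTC on Jun 22.
Add 6 hours 35 minutes flight time → 6:50 AM UTC.
Lisbon is UTC+1:00, so local arrival = 6:50 AM + 1:00 = 7:50 AM on Jun 22.
Layover = 9:45 AM − 7:50 AM = 1 hour 55 minutes.

1 hour 55 minutes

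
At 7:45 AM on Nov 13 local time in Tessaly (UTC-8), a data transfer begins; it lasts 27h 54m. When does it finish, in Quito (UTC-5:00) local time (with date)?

Quito is 3:00 ahead of Tessaly.
After 27 hours and 54 minutes it is 11:39 AM (Nov 14) in Tessaly.
Shift by the zone difference: 11:39 AM + 3:00 = 2:39 PM on Nov 14 in Quito.

2:39 PM on Nov 14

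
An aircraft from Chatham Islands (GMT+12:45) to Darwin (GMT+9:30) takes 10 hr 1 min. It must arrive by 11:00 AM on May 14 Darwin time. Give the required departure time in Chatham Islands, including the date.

4:14 AM on May 14

Target arrival in UTC: 11:00 AM − 9:30 = 1:30 AM on May 14.
Subtract 10 hours and 1 minute → departure 3:29 PM UTC on May 13.
Chatham Islands is UTC+12:45: 3:29 PM + 12:45 = 4:14 AM on May 14.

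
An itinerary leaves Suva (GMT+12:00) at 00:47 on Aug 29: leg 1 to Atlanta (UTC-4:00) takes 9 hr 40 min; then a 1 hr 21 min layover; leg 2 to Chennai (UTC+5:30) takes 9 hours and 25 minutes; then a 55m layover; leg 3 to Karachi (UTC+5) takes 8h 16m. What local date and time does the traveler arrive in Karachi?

Convert departure to UTC: 00:47 − 12:00 = 12:47 UTC on Aug 28.
Add 9 hours and 40 minutes leg 1 → 22:27 UTC.
Add 1 hour and 21 minutes layover in Atlanta → 23:48 UTC.
Add 9 hours and 25 minutes leg 2 → 09:13 UTC (Aug 29).
Add 55 minutes layover in Chennai → 10:08 UTC.
Add 8 hours 16 minutes leg 3 → 18:24 UTC.
Karachi is UTC+5:00, so local arrival = 18:24 + 5:00 = 23:24 on Aug 29.

23:24 on August 29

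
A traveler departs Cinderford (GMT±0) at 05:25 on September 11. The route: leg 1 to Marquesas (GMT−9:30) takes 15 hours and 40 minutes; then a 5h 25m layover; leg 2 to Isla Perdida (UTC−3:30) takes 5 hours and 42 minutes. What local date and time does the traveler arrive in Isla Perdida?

04:42 on September 12

Cinderford is at UTC+0, so departure is already 05:25 UTC on Sep 11.
Add 15 hours and 40 minutes leg 1 → 21:05 UTC.
Add 5 hours 25 minutes layover in Marquesas → 02:30 UTC (Sep 12).
Add 5 hours 42 minutes leg 2 → 08:12 UTC.
Isla Perdida is UTC−3:30, so local arrival = 08:12 − 3:30 = 04:42 on Sep 12.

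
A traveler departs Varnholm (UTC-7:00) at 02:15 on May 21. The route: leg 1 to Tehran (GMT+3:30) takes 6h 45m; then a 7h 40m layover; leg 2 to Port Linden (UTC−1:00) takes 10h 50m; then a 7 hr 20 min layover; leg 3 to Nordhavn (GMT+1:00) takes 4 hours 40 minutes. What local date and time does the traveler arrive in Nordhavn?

23:30 on May 22

Convert departure to UTC: 02:15 + 7:00 = 09:15 UTC on May 21.
Add 6 hours 45 minutes leg 1 → 16:00 UTC.
Add 7 hours 40 minutes layover in Tehran → 23:40 UTC.
Add 10 hours and 50 minutes leg 2 → 10:30 UTC (May 22).
Add 7 hours and 20 minutes layover in Port Linden → 17:50 UTC.
Add 4 hours 40 minutes leg 3 → 22:30 UTC.
Nordhavn is UTC+1:00, so local arrival = 22:30 + 1:00 = 23:30 on May 22.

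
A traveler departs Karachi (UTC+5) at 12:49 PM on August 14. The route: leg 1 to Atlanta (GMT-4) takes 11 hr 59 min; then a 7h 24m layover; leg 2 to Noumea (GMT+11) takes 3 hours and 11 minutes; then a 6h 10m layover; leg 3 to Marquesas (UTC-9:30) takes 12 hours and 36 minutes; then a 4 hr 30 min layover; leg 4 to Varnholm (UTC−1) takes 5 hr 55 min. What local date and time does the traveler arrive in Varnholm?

Convert departure to UTC: 12:49 PM − 5:00 = 7:49 AM UTC on Aug 14.
Add 11 hours and 59 minutes leg 1 → 7:48 PM UTC.
Add 7 hours 24 minutes layover in Atlanta → 3:12 AM UTC (Aug 15).
Add 3 hours and 11 minutes leg 2 → 6:23 AM UTC.
Add 6 hours 10 minutes layover in Noumea → 12:33 PM UTC.
Add 12 hours and 36 minutes leg 3 → 1:09 AM UTC (Aug 16).
Add 4 hours 30 minutes layover in Marquesas → 5:39 AM UTC.
Add 5 hours and 55 minutes leg 4 → 11:34 AM UTC.
Varnholm is UTC−1:00, so local arrival = 11:34 AM − 1:00 = 10:34 AM on Aug 16.

10:34 AM on Aug 16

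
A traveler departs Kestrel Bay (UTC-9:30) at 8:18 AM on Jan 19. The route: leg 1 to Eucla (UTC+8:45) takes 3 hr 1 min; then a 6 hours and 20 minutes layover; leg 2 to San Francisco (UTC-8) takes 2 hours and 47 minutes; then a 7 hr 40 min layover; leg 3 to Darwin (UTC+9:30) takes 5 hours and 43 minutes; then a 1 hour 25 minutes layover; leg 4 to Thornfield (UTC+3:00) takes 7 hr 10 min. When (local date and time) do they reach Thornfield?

6:54 AM on January 21

Convert departure to UTC: 8:18 AM + 9:30 = 5:48 PM UTC on Jan 19.
Add 3 hours 1 minute leg 1 → 8:49 PM UTC.
Add 6 hours and 20 minutes layover in Eucla → 3:09 AM UTC (Jan 20).
Add 2 hours 47 minutes leg 2 → 5:56 AM UTC.
Add 7 hours 40 minutes layover in San Francisco → 1:36 PM UTC.
Add 5 hours 43 minutes leg 3 → 7:19 PM UTC.
Add 1 hour and 25 minutes layover in Darwin → 8:44 PM UTC.
Add 7 hours 10 minutes leg 4 → 3:54 AM UTC (Jan 21).
Thornfield is UTC+3:00, so local arrival = 3:54 AM + 3:00 = 6:54 AM on Jan 21.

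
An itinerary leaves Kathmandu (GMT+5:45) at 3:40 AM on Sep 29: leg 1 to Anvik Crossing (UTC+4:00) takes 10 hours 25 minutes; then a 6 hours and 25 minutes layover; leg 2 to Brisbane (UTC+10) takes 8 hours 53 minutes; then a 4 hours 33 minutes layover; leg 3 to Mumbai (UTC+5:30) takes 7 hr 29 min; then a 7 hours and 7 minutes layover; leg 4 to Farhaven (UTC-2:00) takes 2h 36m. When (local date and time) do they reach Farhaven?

Convert departure to UTC: 3:40 AM − 5:45 = 9:55 PM UTC on Sep 28.
Add 10 hours 25 minutes leg 1 → 8:20 AM UTC (Sep 29).
Add 6 hours and 25 minutes layover in Anvik Crossing → 2:45 PM UTC.
Add 8 hours and 53 minutes leg 2 → 11:38 PM UTC.
Add 4 hours 33 minutes layover in Brisbane → 4:11 AM UTC (Sep 30).
Add 7 hours 29 minutes leg 3 → 11:40 AM UTC.
Add 7 hours and 7 minutes layover in Mumbai → 6:47 PM UTC.
Add 2 hours and 36 minutes leg 4 → 9:23 PM UTC.
Farhaven is UTC−2:00, so local arrival = 9:23 PM − 2:00 = 7:23 PM on Sep 30.

7:23 PM on September 30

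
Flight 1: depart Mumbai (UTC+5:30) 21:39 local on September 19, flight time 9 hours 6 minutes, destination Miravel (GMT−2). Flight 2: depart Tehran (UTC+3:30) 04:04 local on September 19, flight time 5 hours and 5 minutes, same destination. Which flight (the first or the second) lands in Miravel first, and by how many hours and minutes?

the second, by 19 hours 36 minutes

Flight 1 in UTC: 21:39 − 5:30 = 16:09 on Sep 19.
+9 hours and 6 minutes → arrive 01:15 UTC on Sep 20.
Flight 2 in UTC: 04:04 − 3:30 = 00:34 on Sep 19.
+5 hours and 5 minutes → arrive 05:39 UTC on Sep 19.
Flight 2 lands earlier by 19 hours 36 minutes.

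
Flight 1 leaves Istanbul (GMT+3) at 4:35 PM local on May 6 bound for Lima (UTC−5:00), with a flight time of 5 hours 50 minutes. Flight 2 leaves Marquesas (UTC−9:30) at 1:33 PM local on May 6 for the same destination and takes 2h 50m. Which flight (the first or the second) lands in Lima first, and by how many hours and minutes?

Flight 1 in UTC: 4:35 PM − 3:00 = 1:35 PM on May 6.
+5 hours and 50 minutes → arrive 7:25 PM UTC on May 6.
Flight 2 in UTC: 1:33 PM + 9:30 = 11:03 PM on May 6.
+2 hours 50 minutes → arrive 1:53 AM UTC on May 7.
Flight 1 lands earlier by 6 hours 28 minutes.

the first, by 6 hours 28 minutes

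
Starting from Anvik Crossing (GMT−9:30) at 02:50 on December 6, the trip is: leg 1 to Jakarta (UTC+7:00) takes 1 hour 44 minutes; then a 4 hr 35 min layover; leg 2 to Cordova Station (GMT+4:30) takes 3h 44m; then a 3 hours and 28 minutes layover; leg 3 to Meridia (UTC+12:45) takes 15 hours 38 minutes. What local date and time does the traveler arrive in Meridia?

Convert departure to UTC: 02:50 + 9:30 = 12:20 UTC on Dec 6.
Add 1 hour and 44 minutes leg 1 → 14:04 UTC.
Add 4 hours and 35 minutes layover in Jakarta → 18:39 UTC.
Add 3 hours and 44 minutes leg 2 → 22:23 UTC.
Add 3 hours 28 minutes layover in Cordova Station → 01:51 UTC (Dec 7).
Add 15 hours 38 minutes leg 3 → 17:29 UTC.
Meridia is UTC+12:45, so local arrival = 17:29 + 12:45 = 06:14 on Dec 8.

06:14 on December 8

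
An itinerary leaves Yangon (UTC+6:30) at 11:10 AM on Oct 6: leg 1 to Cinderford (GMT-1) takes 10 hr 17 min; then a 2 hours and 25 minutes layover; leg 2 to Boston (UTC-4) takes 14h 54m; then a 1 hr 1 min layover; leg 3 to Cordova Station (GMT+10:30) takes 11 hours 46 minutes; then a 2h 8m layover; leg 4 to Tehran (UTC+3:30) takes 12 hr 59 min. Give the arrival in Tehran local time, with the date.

3:40 PM on October 8

Convert departure to UTC: 11:10 AM − 6:30 = 4:40 AM UTC on Oct 6.
Add 10 hours 17 minutes leg 1 → 2:57 PM UTC.
Add 2 hours and 25 minutes layover in Cinderford → 5:22 PM UTC.
Add 14 hours and 54 minutes leg 2 → 8:16 AM UTC (Oct 7).
Add 1 hour and 1 minute layover in Boston → 9:17 AM UTC.
Add 11 hours and 46 minutes leg 3 → 9:03 PM UTC.
Add 2 hours and 8 minutes layover in Cordova Station → 11:11 PM UTC.
Add 12 hours 59 minutes leg 4 → 12:10 PM UTC (Oct 8).
Tehran is UTC+3:30, so local arrival = 12:10 PM + 3:30 = 3:40 PM on Oct 8.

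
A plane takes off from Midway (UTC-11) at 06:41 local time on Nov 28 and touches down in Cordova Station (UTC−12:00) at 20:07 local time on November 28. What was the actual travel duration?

14 hours 26 minutes

Departure in UTC: 06:41 + 11:00 = 17:41 on Nov 28.
Arrival in UTC: 20:07 + 12:00 = 08:07 on Nov 29.
Elapsed = 08:07 − 17:41 (+1 day) = 14 hours 26 minutes.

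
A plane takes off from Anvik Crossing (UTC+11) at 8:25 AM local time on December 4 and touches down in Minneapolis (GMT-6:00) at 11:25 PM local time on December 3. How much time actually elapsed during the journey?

8 hours

Departure in UTC: 8:25 AM − 11:00 = 9:25 PM on Dec 3.
Arrival in UTC: 11:25 PM + 6:00 = 5:25 AM on Dec 4.
Elapsed = 5:25 AM − 9:25 PM (+1 day) = 8 hours.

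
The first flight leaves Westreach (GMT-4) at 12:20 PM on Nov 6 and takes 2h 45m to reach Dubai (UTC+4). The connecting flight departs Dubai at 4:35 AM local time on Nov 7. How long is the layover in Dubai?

Convert departure to UTC: 12:20 PM + 4:00 = 4:20 PM UTC on Nov 6.
Add 2 hours and 45 minutes flight time → 7:05 PM UTC.
Dubai is UTC+4:00, so local arrival = 7:05 PM + 4:00 = 11:05 PM on Nov 6.
Layover = 4:35 AM − 11:05 PM (+1 day) = 5 hours 30 minutes.

5 hours 30 minutes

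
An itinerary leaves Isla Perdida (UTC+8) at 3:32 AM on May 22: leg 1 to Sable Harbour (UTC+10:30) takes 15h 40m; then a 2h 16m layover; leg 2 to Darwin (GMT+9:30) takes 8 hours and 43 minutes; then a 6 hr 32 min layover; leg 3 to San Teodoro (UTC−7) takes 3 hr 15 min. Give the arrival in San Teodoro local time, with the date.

12:58 AM on May 23

Convert departure to UTC: 3:32 AM − 8:00 = 7:32 PM UTC on May 21.
Add 15 hours 40 minutes leg 1 → 11:12 AM UTC (May 22).
Add 2 hours and 16 minutes layover in Sable Harbour → 1:28 PM UTC.
Add 8 hours 43 minutes leg 2 → 10:11 PM UTC.
Add 6 hours 32 minutes layover in Darwin → 4:43 AM UTC (May 23).
Add 3 hours and 15 minutes leg 3 → 7:58 AM UTC.
San Teodoro is UTC−7:00, so local arrival = 7:58 AM − 7:00 = 12:58 AM on May 23.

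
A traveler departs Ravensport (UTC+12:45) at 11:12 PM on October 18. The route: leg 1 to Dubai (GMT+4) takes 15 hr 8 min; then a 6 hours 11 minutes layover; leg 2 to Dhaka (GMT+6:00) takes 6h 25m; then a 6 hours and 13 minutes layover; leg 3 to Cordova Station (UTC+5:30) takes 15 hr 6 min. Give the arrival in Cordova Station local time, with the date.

Convert departure to UTC: 11:12 PM − 12:45 = 10:27 AM UTC on Oct 18.
Add 15 hours 8 minutes leg 1 → 1:35 AM UTC (Oct 19).
Add 6 hours and 11 minutes layover in Dubai → 7:46 AM UTC.
Add 6 hours 25 minutes leg 2 → 2:11 PM UTC.
Add 6 hours 13 minutes layover in Dhaka → 8:24 PM UTC.
Add 15 hours 6 minutes leg 3 → 11:30 AM UTC (Oct 20).
Cordova Station is UTC+5:30, so local arrival = 11:30 AM + 5:30 = 5:00 PM on Oct 20.

5:00 PM on October 20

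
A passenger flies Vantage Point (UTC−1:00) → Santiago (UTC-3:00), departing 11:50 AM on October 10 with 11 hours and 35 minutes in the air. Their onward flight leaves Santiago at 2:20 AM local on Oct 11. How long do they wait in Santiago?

4 hours 55 minutes

Convert departure to UTC: 11:50 AM + 1:00 = 12:50 PM UTC on Oct 10.
Add 11 hours and 35 minutes flight time → 12:25 AM UTC (Oct 11).
Santiago is UTC−3:00, so local arrival = 12:25 AM − 3:00 = 9:25 PM on Oct 10.
Layover = 2:20 AM − 9:25 PM (+1 day) = 4 hours 55 minutes.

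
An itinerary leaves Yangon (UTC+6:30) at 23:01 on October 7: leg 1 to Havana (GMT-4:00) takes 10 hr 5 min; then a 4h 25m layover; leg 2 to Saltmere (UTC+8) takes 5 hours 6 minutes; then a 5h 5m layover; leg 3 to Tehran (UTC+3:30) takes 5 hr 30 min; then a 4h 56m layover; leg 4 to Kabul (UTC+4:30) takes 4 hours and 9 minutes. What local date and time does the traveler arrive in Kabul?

12:17 on October 9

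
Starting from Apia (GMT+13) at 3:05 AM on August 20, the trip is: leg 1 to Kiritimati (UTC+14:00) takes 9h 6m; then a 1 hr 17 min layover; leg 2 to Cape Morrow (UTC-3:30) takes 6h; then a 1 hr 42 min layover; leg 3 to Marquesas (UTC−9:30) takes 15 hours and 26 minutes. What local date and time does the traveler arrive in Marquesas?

Convert departure to UTC: 3:05 AM − 13:00 = 2:05 PM UTC on Aug 19.
Add 9 hours 6 minutes leg 1 → 11:11 PM UTC.
Add 1 hour 17 minutes layover in Kiritimati → 12:28 AM UTC (Aug 20).
Add 6 hours leg 2 → 6:28 AM UTC.
Add 1 hour and 42 minutes layover in Cape Morrow → 8:10 AM UTC.
Add 15 hours 26 minutes leg 3 → 11:36 PM UTC.
Marquesas is UTC−9:30, so local arrival = 11:36 PM − 9:30 = 2:06 PM on Aug 20.

2:06 PM on August 20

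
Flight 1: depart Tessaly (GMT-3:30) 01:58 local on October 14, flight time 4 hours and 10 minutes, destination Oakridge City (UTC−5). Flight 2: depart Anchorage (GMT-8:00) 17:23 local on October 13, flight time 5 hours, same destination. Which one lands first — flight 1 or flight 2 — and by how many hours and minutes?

Flight 1 in UTC: 01:58 + 3:30 = 05:28 on Oct 14.
+4 hours and 10 minutes → arrive 09:38 UTC on Oct 14.
Flight 2 in UTC: 17:23 + 8:00 = 01:23 on Oct 14.
+5 hours → arrive 06:23 UTC on Oct 14.
Flight 2 lands earlier by 3 hours 15 minutes.

the second, by 3 hours 15 minutes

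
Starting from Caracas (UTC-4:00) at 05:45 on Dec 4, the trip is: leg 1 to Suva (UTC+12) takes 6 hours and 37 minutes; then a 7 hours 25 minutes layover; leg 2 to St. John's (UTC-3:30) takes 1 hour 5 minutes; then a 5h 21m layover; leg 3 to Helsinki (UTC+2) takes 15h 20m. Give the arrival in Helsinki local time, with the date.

23:33 on Dec 5

Convert departure to UTC: 05:45 + 4:00 = 09:45 UTC on Dec 4.
Add 6 hours 37 minutes leg 1 → 16:22 UTC.
Add 7 hours 25 minutes layover in Suva → 23:47 UTC.
Add 1 hour 5 minutes leg 2 → 00:52 UTC (Dec 5).
Add 5 hours 21 minutes layover in St. John's → 06:13 UTC.
Add 15 hours 20 minutes leg 3 → 21:33 UTC.
Helsinki is UTC+2:00, so local arrival = 21:33 + 2:00 = 23:33 on Dec 5.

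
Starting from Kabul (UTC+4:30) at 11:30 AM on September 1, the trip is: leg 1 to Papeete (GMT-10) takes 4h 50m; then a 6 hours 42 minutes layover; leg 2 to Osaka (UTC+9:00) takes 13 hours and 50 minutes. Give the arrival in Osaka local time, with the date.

5:22 PM on September 2

Convert departure to UTC: 11:30 AM − 4:30 = 7:00 AM UTC on Sep 1.
Add 4 hours 50 minutes leg 1 → 11:50 AM UTC.
Add 6 hours and 42 minutes layover in Papeete → 6:32 PM UTC.
Add 13 hours and 50 minutes leg 2 → 8:22 AM UTC (Sep 2).
Osaka is UTC+9:00, so local arrival = 8:22 AM + 9:00 = 5:22 PM on Sep 2.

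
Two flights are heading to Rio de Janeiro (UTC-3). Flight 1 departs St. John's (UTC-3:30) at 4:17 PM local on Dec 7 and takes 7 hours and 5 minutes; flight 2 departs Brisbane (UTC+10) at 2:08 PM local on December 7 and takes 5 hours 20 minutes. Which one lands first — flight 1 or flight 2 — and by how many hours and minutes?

Flight 1 in UTC: 4:17 PM + 3:30 = 7:47 PM on Dec 7.
+7 hours and 5 minutes → arrive 2:52 AM UTC on Dec 8.
Flight 2 in UTC: 2:08 PM − 10:00 = 4:08 AM on Dec 7.
+5 hours 20 minutes → arrive 9:28 AM UTC on Dec 7.
Flight 2 lands earlier by 17 hours 24 minutes.

the second, by 17 hours 24 minutes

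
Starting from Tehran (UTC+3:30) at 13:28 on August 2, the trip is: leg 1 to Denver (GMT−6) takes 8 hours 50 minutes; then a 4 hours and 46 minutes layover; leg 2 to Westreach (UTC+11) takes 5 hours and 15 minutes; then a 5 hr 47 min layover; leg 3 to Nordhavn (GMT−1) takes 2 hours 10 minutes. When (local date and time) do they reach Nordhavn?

11:46 on Aug 3

Convert departure to UTC: 13:28 − 3:30 = 09:58 UTC on Aug 2.
Add 8 hours and 50 minutes leg 1 → 18:48 UTC.
Add 4 hours 46 minutes layover in Denver → 23:34 UTC.
Add 5 hours 15 minutes leg 2 → 04:49 UTC (Aug 3).
Add 5 hours 47 minutes layover in Westreach → 10:36 UTC.
Add 2 hours 10 minutes leg 3 → 12:46 UTC.
Nordhavn is UTC−1:00, so local arrival = 12:46 − 1:00 = 11:46 on Aug 3.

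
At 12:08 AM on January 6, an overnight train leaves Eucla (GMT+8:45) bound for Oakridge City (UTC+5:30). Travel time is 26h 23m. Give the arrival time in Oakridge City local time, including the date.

Convert departure to UTC: 12:08 AM − 8:45 = 3:23 PM UTC on Jan 5.
Add 26 hours 23 minutes travel time → 5:46 PM UTC (Jan 6).
Oakridge City is UTC+5:30, so local arrival = 5:46 PM + 5:30 = 11:16 PM on Jan 6.

11:16 PM on Jan 6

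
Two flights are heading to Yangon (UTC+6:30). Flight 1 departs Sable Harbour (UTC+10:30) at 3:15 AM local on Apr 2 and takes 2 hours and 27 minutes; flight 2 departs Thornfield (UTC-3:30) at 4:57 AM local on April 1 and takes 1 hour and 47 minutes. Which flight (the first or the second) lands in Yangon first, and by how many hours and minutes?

Flight 1 in UTC: 3:15 AM − 10:30 = 4:45 PM on Apr 1.
+2 hours and 27 minutes → arrive 7:12 PM UTC on Apr 1.
Flight 2 in UTC: 4:57 AM + 3:30 = 8:27 AM on Apr 1.
+1 hour 47 minutes → arrive 10:14 AM UTC on Apr 1.
Flight 2 lands earlier by 8 hours 58 minutes.

the second, by 8 hours 58 minutes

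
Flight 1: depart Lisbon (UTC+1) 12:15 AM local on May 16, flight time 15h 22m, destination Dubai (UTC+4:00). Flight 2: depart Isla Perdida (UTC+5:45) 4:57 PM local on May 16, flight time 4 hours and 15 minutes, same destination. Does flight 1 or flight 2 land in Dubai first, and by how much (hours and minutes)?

the first, by 50 minutes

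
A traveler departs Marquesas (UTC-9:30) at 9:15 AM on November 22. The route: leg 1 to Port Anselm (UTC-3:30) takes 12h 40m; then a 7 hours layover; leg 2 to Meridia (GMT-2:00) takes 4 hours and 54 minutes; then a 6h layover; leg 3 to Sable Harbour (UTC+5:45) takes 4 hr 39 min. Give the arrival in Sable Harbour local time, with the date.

11:43 AM on Nov 24

Convert departure to UTC: 9:15 AM + 9:30 = 6:45 PM UTC on Nov 22.
Add 12 hours 40 minutes leg 1 → 7:25 AM UTC (Nov 23).
Add 7 hours layover in Port Anselm → 2:25 PM UTC.
Add 4 hours and 54 minutes leg 2 → 7:19 PM UTC.
Add 6 hours layover in Meridia → 1:19 AM UTC (Nov 24).
Add 4 hours and 39 minutes leg 3 → 5:58 AM UTC.
Sable Harbour is UTC+5:45, so local arrival = 5:58 AM + 5:45 = 11:43 AM on Nov 24.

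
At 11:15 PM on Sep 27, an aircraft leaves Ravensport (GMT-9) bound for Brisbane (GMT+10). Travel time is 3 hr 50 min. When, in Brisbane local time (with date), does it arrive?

10:05 PM on September 28

Brisbane is 19:00 ahead of Ravensport.
After 3 hours 50 minutes it is 3:05 AM (Sep 28) in Ravensport.
Shift by the zone difference: 3:05 AM + 19:00 = 10:05 PM on Sep 28 in Brisbane.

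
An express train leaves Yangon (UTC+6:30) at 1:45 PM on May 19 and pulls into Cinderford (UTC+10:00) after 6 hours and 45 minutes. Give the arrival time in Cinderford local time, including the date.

Convert departure to UTC: 1:45 PM − 6:30 = 7:15 AM UTC on May 19.
Add 6 hours and 45 minutes travel time → 2:00 PM UTC.
Cinderford is UTC+10:00, so local arrival = 2:00 PM + 10:00 = 12:00 AM on May 20.

12:00 AM on May 20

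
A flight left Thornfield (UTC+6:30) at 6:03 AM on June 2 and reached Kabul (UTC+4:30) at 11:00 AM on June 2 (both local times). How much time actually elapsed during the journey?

6 hours 57 minutes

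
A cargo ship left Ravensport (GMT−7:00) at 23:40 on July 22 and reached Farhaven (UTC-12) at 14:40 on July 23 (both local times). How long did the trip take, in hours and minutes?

20 hours

Departure in UTC: 23:40 + 7:00 = 06:40 on Jul 23.
Arrival in UTC: 14:40 + 12:00 = 02:40 on Jul 24.
Elapsed = 02:40 − 06:40 (+1 day) = 20 hours.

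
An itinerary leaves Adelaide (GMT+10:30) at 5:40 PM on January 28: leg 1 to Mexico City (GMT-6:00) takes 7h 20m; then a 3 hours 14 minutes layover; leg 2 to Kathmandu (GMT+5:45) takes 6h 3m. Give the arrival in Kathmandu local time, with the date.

Convert departure to UTC: 5:40 PM − 10:30 = 7:10 AM UTC on Jan 28.
Add 7 hours 20 minutes leg 1 → 2:30 PM UTC.
Add 3 hours 14 minutes layover in Mexico City → 5:44 PM UTC.
Add 6 hours and 3 minutes leg 2 → 11:47 PM UTC.
Kathmandu is UTC+5:45, so local arrival = 11:47 PM + 5:45 = 5:32 AM on Jan 29.

5:32 AM on Jan 29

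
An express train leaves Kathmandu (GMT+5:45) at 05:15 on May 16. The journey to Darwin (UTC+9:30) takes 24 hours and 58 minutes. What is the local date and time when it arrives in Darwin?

Convert departure to UTC: 05:15 − 5:45 = 23:30 UTC on May 15.
Add 24 hours 58 minutes travel time → 00:28 UTC (May 17).
Darwin is UTC+9:30, so local arrival = 00:28 + 9:30 = 09:58 on May 17.

09:58 on May 17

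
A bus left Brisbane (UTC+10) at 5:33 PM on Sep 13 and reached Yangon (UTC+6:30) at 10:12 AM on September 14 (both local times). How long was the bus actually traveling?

20 hours 9 minutes

Departure in UTC: 5:33 PM − 10:00 = 7:33 AM on Sep 13.
Arrival in UTC: 10:12 AM − 6:30 = 3:42 AM on Sep 14.
Elapsed = 3:42 AM − 7:33 AM (+1 day) = 20 hours 9 minutes.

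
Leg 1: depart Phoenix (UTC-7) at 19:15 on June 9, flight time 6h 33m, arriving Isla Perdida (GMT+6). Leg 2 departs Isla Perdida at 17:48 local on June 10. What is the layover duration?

Convert departure to UTC: 19:15 + 7:00 = 02:15 UTC on Jun 10.
Add 6 hours and 33 minutes flight time → 08:48 UTC.
Isla Perdida is UTC+6:00, so local arrival = 08:48 + 6:00 = 14:48 on Jun 10.
Layover = 17:48 − 14:48 = 3 hours.

3 hours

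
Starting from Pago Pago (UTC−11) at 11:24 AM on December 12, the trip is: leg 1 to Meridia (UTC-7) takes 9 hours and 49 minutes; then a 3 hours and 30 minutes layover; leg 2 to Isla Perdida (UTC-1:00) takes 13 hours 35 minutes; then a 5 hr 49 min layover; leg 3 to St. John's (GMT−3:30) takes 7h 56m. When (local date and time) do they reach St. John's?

11:33 AM on Dec 14

Convert departure to UTC: 11:24 AM + 11:00 = 10:24 PM UTC on Dec 12.
Add 9 hours and 49 minutes leg 1 → 8:13 AM UTC (Dec 13).
Add 3 hours and 30 minutes layover in Meridia → 11:43 AM UTC.
Add 13 hours and 35 minutes leg 2 → 1:18 AM UTC (Dec 14).
Add 5 hours 49 minutes layover in Isla Perdida → 7:07 AM UTC.
Add 7 hours 56 minutes leg 3 → 3:03 PM UTC.
St. John's is UTC−3:30, so local arrival = 3:03 PM − 3:30 = 11:33 AM on Dec 14.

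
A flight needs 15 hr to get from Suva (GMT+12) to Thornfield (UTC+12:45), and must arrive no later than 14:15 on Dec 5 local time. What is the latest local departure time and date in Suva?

22:30 on December 4

Target arrival in UTC: 14:15 − 12:45 = 01:30 on Dec 5.
Subtract 15 hours → departure 10:30 UTC on Dec 4.
Suva is UTC+12:00: 10:30 + 12:00 = 22:30 on Dec 4.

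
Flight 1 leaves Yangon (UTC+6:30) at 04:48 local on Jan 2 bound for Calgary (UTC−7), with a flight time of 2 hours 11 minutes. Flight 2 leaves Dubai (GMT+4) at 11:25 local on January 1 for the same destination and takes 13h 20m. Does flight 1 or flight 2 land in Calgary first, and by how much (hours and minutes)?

the second, by 3 hours 44 minutes

Flight 1 in UTC: 04:48 − 6:30 = 22:18 on Jan 1.
+2 hours 11 minutes → arrive 00:29 UTC on Jan 2.
Flight 2 in UTC: 11:25 − 4:00 = 07:25 on Jan 1.
+13 hours and 20 minutes → arrive 20:45 UTC on Jan 1.
Flight 2 lands earlier by 3 hours 44 minutes.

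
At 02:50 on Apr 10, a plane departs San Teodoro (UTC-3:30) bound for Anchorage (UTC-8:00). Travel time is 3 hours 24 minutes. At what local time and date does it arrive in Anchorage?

Convert departure to UTC: 02:50 + 3:30 = 06:20 UTC on Apr 10.
Add 3 hours and 24 minutes travel time → 09:44 UTC.
Anchorage is UTC−8:00, so local arrival = 09:44 − 8:00 = 01:44 on Apr 10.

01:44 on April 10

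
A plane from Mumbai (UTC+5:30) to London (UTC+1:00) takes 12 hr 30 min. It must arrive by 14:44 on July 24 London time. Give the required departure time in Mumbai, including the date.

06:44 on Jul 24

Target arrival in UTC: 14:44 − 1:00 = 13:44 on Jul 24.
Subtract 12 hours and 30 minutes → departure 01:14 UTC on Jul 24.
Mumbai is UTC+5:30: 01:14 + 5:30 = 06:44 on Jul 24.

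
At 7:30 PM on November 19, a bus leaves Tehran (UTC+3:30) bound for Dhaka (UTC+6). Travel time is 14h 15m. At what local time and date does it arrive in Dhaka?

Convert departure to UTC: 7:30 PM − 3:30 = 4:00 PM UTC on Nov 19.
Add 14 hours and 15 minutes travel time → 6:15 AM UTC (Nov 20).
Dhaka is UTC+6:00, so local arrival = 6:15 AM + 6:00 = 12:15 PM on Nov 20.

12:15 PM on November 20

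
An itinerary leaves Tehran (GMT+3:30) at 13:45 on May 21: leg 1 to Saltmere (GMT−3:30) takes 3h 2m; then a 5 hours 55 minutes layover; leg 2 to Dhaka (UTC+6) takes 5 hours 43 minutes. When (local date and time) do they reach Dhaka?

06:55 on May 22

Convert departure to UTC: 13:45 − 3:30 = 10:15 UTC on May 21.
Add 3 hours and 2 minutes leg 1 → 13:17 UTC.
Add 5 hours and 55 minutes layover in Saltmere → 19:12 UTC.
Add 5 hours 43 minutes leg 2 → 00:55 UTC (May 22).
Dhaka is UTC+6:00, so local arrival = 00:55 + 6:00 = 06:55 on May 22.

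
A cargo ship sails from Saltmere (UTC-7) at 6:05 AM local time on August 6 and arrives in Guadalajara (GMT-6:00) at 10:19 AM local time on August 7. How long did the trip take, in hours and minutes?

Departure in UTC: 6:05 AM + 7:00 = 1:05 PM on Aug 6.
Arrival in UTC: 10:19 AM + 6:00 = 4:19 PM on Aug 7.
Elapsed = 4:19 PM − 1:05 PM (+1 day) = 27 hours 14 minutes.

27 hours 14 minutes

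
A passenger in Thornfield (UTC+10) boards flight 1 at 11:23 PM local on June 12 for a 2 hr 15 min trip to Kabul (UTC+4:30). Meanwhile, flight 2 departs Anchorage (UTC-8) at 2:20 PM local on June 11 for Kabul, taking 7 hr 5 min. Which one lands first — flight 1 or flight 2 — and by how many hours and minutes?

the second, by 10 hours 13 minutes

Flight 1 in UTC: 11:23 PM − 10:00 = 1:23 PM on Jun 12.
+2 hours 15 minutes → arrive 3:38 PM UTC on Jun 12.
Flight 2 in UTC: 2:20 PM + 8:00 = 10:20 PM on Jun 11.
+7 hours 5 minutes → arrive 5:25 AM UTC on Jun 12.
Flight 2 lands earlier by 10 hours 13 minutes.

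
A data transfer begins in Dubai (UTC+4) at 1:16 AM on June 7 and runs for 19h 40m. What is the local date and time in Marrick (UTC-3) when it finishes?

1:56 PM on Jun 7

Convert start to UTC: 1:16 AM − 4:00 = 9:16 PM UTC on Jun 6.
Add 19 hours and 40 minutes duration → 4:56 PM UTC (Jun 7).
Marrick is UTC−3:00, so local end time = 4:56 PM − 3:00 = 1:56 PM on Jun 7.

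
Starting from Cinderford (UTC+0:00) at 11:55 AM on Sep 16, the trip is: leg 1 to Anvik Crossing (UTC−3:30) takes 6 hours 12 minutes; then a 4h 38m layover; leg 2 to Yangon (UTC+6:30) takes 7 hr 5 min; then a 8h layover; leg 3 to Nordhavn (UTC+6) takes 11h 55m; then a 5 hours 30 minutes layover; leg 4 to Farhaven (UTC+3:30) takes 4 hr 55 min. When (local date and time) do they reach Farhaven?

3:40 PM on Sep 18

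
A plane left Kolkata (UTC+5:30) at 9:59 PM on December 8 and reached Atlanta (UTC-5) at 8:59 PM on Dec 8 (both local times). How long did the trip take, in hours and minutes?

Departure in UTC: 9:59 PM − 5:30 = 4:29 PM on Dec 8.
Arrival in UTC: 8:59 PM + 5:00 = 1:59 AM on Dec 9.
Elapsed = 1:59 AM − 4:29 PM (+1 day) = 9 hours 30 minutes.

9 hours 30 minutes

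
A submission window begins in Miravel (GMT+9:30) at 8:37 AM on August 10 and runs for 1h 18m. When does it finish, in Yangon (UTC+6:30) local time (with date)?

6:55 AM on August 10

Convert start to UTC: 8:37 AM − 9:30 = 11:07 PM UTC on Aug 9.
Add 1 hour 18 minutes duration → 12:25 AM UTC (Aug 10).
Yangon is UTC+6:30, so local end time = 12:25 AM + 6:30 = 6:55 AM on Aug 10.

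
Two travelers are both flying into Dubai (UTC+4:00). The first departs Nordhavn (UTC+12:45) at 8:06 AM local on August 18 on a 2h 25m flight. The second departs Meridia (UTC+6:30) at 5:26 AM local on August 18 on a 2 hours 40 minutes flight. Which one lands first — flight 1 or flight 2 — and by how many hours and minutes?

Flight 1 in UTC: 8:06 AM − 12:45 = 7:21 PM on Aug 17.
+2 hours 25 minutes → arrive 9:46 PM UTC on Aug 17.
Flight 2 in UTC: 5:26 AM − 6:30 = 10:56 PM on Aug 17.
+2 hours 40 minutes → arrive 1:36 AM UTC on Aug 18.
Flight 1 lands earlier by 3 hours 50 minutes.

the first, by 3 hours 50 minutes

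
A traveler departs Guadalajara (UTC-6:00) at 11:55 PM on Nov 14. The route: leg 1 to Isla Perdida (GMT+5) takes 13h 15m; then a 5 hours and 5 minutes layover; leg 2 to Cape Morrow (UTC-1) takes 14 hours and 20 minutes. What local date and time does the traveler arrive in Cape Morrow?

1:35 PM on Nov 16

Convert departure to UTC: 11:55 PM + 6:00 = 5:55 AM UTC on Nov 15.
Add 13 hours and 15 minutes leg 1 → 7:10 PM UTC.
Add 5 hours and 5 minutes layover in Isla Perdida → 12:15 AM UTC (Nov 16).
Add 14 hours 20 minutes leg 2 → 2:35 PM UTC.
Cape Morrow is UTC−1:00, so local arrival = 2:35 PM − 1:00 = 1:35 PM on Nov 16.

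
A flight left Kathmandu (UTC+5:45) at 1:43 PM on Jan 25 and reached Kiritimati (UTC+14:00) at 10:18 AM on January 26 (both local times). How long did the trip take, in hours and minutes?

Departure in UTC: 1:43 PM − 5:45 = 7:58 AM on Jan 25.
Arrival in UTC: 10:18 AM − 14:00 = 8:18 PM on Jan 25.
Elapsed = 8:18 PM − 7:58 AM = 12 hours 20 minutes.

12 hours 20 minutes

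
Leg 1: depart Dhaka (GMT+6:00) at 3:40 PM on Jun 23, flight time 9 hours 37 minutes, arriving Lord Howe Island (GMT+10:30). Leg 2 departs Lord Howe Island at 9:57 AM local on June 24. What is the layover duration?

Convert departure to UTC: 3:40 PM − 6:00 = 9:40 AM UTC on Jun 23.
Add 9 hours 37 minutes flight time → 7:17 PM UTC.
Lord Howe Island is UTC+10:30, so local arrival = 7:17 PM + 10:30 = 5:47 AM on Jun 24.
Layover = 9:57 AM − 5:47 AM = 4 hours 10 minutes.

4 hours 10 minutes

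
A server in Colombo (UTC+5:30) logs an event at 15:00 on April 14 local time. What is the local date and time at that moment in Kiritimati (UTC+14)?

23:30 on April 14

In UTC: 15:00 − 5:30 = 09:30 on Apr 14.
Kiritimati is UTC+14:00: 09:30 + 14:00 = 23:30 on Apr 14.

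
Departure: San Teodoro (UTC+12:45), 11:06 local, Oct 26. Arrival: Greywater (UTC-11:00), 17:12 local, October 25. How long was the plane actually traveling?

Departure in UTC: 11:06 − 12:45 = 22:21 on Oct 25.
Arrival in UTC: 17:12 + 11:00 = 04:12 on Oct 26.
Elapsed = 04:12 − 22:21 (+1 day) = 5 hours 51 minutes.

5 hours 51 minutes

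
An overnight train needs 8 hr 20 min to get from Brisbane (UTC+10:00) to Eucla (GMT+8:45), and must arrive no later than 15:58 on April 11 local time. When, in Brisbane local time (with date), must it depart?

Target arrival in UTC: 15:58 − 8:45 = 07:13 on Apr 11.
Subtract 8 hours 20 minutes → departure 22:53 UTC on Apr 10.
Brisbane is UTC+10:00: 22:53 + 10:00 = 08:53 on Apr 11.

08:53 on Apr 11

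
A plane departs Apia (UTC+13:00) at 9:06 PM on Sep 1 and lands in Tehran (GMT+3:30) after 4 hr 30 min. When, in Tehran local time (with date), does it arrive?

Convert departure to UTC: 9:06 PM − 13:00 = 8:06 AM UTC on Sep 1.
Add 4 hours 30 minutes travel time → 12:36 PM UTC.
Tehran is UTC+3:30, so local arrival = 12:36 PM + 3:30 = 4:06 PM on Sep 1.

4:06 PM on Sep 1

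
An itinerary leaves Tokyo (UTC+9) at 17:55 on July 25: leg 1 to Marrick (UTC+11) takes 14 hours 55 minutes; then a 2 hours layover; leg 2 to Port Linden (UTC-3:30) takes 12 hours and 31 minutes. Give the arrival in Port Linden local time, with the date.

10:51 on July 26

Convert departure to UTC: 17:55 − 9:00 = 08:55 UTC on Jul 25.
Add 14 hours and 55 minutes leg 1 → 23:50 UTC.
Add 2 hours layover in Marrick → 01:50 UTC (Jul 26).
Add 12 hours and 31 minutes leg 2 → 14:21 UTC.
Port Linden is UTC−3:30, so local arrival = 14:21 − 3:30 = 10:51 on Jul 26.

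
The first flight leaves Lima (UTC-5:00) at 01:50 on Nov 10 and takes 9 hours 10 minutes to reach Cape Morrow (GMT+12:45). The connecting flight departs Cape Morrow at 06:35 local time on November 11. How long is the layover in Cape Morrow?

1 hour 50 minutes

Convert departure to UTC: 01:50 + 5:00 = 06:50 UTC on Nov 10.
Add 9 hours 10 minutes flight time → 16:00 UTC.
Cape Morrow is UTC+12:45, so local arrival = 16:00 + 12:45 = 04:45 on Nov 11.
Layover = 06:35 − 04:45 = 1 hour 50 minutes.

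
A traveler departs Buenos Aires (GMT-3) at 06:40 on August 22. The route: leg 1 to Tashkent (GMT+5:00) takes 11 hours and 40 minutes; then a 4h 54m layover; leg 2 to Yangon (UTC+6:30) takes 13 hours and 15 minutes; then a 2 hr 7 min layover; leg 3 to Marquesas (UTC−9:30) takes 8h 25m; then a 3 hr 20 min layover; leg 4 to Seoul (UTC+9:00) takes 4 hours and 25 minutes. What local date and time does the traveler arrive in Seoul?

18:46 on August 24

Convert departure to UTC: 06:40 + 3:00 = 09:40 UTC on Aug 22.
Add 11 hours and 40 minutes leg 1 → 21:20 UTC.
Add 4 hours and 54 minutes layover in Tashkent → 02:14 UTC (Aug 23).
Add 13 hours 15 minutes leg 2 → 15:29 UTC.
Add 2 hours and 7 minutes layover in Yangon → 17:36 UTC.
Add 8 hours 25 minutes leg 3 → 02:01 UTC (Aug 24).
Add 3 hours 20 minutes layover in Marquesas → 05:21 UTC.
Add 4 hours and 25 minutes leg 4 → 09:46 UTC.
Seoul is UTC+9:00, so local arrival = 09:46 + 9:00 = 18:46 on Aug 24.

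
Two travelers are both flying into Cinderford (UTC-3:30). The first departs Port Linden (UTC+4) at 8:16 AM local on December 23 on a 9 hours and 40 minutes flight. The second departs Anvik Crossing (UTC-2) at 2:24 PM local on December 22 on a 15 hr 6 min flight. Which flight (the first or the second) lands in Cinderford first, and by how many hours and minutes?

the second, by 6 hours 26 minutes

Flight 1 in UTC: 8:16 AM − 4:00 = 4:16 AM on Dec 23.
+9 hours 40 minutes → arrive 1:56 PM UTC on Dec 23.
Flight 2 in UTC: 2:24 PM + 2:00 = 4:24 PM on Dec 22.
+15 hours 6 minutes → arrive 7:30 AM UTC on Dec 23.
Flight 2 lands earlier by 6 hours 26 minutes.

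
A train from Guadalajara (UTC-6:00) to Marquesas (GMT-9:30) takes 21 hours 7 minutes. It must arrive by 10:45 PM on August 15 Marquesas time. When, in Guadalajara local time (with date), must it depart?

Target arrival in UTC: 10:45 PM + 9:30 = 8:15 AM on Aug 16.
Subtract 21 hours 7 minutes → departure 11:08 AM UTC on Aug 15.
Guadalajara is UTC−6:00: 11:08 AM − 6:00 = 5:08 AM on Aug 15.

5:08 AM on August 15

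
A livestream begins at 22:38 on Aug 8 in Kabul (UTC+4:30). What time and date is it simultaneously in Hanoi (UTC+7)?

In UTC: 22:38 − 4:30 = 18:08 on Aug 8.
Hanoi is UTC+7:00: 18:08 + 7:00 = 01:08 on Aug 9.

01:08 on August 9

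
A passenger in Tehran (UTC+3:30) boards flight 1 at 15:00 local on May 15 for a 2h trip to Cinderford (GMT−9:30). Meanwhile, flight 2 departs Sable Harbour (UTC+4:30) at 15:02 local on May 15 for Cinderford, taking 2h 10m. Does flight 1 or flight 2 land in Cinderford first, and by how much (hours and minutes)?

the second, by 48 minutes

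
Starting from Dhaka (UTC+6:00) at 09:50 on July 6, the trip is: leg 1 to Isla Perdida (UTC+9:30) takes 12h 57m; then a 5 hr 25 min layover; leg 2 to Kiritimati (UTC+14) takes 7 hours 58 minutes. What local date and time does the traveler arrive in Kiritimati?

Convert departure to UTC: 09:50 − 6:00 = 03:50 UTC on Jul 6.
Add 12 hours and 57 minutes leg 1 → 16:47 UTC.
Add 5 hours and 25 minutes layover in Isla Perdida → 22:12 UTC.
Add 7 hours 58 minutes leg 2 → 06:10 UTC (Jul 7).
Kiritimati is UTC+14:00, so local arrival = 06:10 + 14:00 = 20:10 on Jul 7.

20:10 on July 7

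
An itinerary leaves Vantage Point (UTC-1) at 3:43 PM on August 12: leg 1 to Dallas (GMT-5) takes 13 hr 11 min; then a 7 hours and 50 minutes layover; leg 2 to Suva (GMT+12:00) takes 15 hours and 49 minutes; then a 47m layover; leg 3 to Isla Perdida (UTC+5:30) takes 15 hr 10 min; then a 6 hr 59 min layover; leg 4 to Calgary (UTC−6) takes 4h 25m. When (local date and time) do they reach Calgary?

2:54 AM on August 15

Convert departure to UTC: 3:43 PM + 1:00 = 4:43 PM UTC on Aug 12.
Add 13 hours 11 minutes leg 1 → 5:54 AM UTC (Aug 13).
Add 7 hours and 50 minutes layover in Dallas → 1:44 PM UTC.
Add 15 hours 49 minutes leg 2 → 5:33 AM UTC (Aug 14).
Add 47 minutes layover in Suva → 6:20 AM UTC.
Add 15 hours 10 minutes leg 3 → 9:30 PM UTC.
Add 6 hours 59 minutes layover in Isla Perdida → 4:29 AM UTC (Aug 15).
Add 4 hours 25 minutes leg 4 → 8:54 AM UTC.
Calgary is UTC−6:00, so local arrival = 8:54 AM − 6:00 = 2:54 AM on Aug 15.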